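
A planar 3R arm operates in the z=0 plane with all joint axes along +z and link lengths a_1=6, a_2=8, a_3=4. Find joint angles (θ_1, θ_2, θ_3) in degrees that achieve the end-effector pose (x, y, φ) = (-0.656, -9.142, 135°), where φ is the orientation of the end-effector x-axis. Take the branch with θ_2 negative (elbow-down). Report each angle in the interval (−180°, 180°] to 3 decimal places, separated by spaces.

-45.003 -59.993 -120.004

wrist centre = target − a_3·(cos φ, sin φ) = (2.1724, -11.9704)
cos θ_2 = (148.0106−6²−8²)/(2·6·8) = 0.5001; θ_2 = -59.9927° (elbow-down)
β = atan2(-11.9704,2.1724) = -79.7138°; ψ = atan2(-6.9277,10.0009) = -34.7107°
θ_1 = β − ψ = -45.0031°
θ_3 = φ − θ_1 − θ_2 = -120.0042° (wrapped to (-180°,180°])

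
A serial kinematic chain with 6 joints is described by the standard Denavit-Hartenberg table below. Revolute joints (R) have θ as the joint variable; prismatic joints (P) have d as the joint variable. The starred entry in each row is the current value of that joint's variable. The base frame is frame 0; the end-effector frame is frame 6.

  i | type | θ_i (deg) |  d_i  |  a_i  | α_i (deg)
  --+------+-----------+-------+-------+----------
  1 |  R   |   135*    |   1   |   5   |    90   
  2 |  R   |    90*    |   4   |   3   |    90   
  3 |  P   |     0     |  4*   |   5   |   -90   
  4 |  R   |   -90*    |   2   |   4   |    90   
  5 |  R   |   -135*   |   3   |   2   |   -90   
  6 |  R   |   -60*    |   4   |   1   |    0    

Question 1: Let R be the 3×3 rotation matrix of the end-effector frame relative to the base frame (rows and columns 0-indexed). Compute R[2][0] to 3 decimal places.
-0.866

End-effector x-axis (col 0 of R) = (0.0000,-0.5000,-0.8660)
R[2][0] = -0.8660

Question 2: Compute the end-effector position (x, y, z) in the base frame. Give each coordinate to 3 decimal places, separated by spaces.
-8.950 10.935 5.134

after link 1: o_1 = (-3.5355, 3.5355, 1.0000)
after link 2: o_2 = (-0.7071, 6.3640, 4.0000)
after link 3: o_3 = (-3.5355, 9.1924, 9.0000)
after link 4: o_4 = (-4.9497, 13.4350, 9.0000)
after link 5: o_5 = (-4.9497, 11.4350, 6.0000)
after link 6: o_6 = (-8.9497, 10.9350, 5.1340)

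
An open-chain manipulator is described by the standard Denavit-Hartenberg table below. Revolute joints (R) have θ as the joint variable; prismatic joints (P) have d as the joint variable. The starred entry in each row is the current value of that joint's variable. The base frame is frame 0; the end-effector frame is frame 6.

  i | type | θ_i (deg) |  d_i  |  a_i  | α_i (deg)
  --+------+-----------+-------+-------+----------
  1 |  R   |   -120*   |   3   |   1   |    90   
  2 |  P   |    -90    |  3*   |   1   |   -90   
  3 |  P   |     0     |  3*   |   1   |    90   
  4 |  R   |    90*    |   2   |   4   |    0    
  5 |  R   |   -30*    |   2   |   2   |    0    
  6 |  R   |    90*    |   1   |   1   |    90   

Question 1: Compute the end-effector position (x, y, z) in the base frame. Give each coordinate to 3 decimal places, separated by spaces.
after link 1: o_1 = (-0.5000, -0.8660, 3.0000)
after link 2: o_2 = (-3.0981, 0.6340, 2.0000)
after link 3: o_3 = (-4.5981, -1.9641, 1.0000)
after link 4: o_4 = (-8.3301, -4.4282, 1.0000)
after link 5: o_5 = (-10.9282, -4.9282, 0.0000)
after link 6: o_6 = (-12.0442, -4.8612, 0.8660)

-12.044 -4.861 0.866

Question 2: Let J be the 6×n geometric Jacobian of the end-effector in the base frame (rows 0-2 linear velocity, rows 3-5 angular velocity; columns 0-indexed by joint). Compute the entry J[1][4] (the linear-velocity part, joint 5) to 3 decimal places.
-0.116

axis z_4 = (-0.8660,0.5000,0.0000); lever o_n−o_4 = (-3.7141,-0.4330,-0.1340)
cross product → J_v[:, 4] = (-0.0670,-0.1160,2.2321)
J_ω[:, 4] = z_4
entry J[1][4] = -0.1160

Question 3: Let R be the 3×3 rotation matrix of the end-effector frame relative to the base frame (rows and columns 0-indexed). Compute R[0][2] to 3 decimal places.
End-effector z-axis (col 2 of R) = (-0.4330,-0.7500,-0.5000)
R[0][2] = -0.4330

-0.433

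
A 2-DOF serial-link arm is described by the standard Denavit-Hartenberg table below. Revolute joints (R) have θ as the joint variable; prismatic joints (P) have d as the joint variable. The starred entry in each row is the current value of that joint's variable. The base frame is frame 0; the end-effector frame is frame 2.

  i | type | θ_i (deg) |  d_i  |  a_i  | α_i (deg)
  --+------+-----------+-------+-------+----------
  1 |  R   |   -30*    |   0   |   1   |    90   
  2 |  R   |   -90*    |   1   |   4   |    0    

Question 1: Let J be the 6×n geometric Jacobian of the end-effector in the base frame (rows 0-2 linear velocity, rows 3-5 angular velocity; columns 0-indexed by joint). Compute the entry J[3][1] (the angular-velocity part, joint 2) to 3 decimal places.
axis z_1 = (-0.5000,-0.8660,0.0000); lever o_n−o_1 = (-0.5000,-0.8660,-4.0000)
cross product → J_v[:, 1] = (3.4641,-2.0000,0.0000)
J_ω[:, 1] = z_1
entry J[3][1] = -0.5000

-0.500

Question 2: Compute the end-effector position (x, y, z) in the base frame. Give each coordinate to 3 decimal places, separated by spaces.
after link 1: o_1 = (0.8660, -0.5000, 0.0000)
after link 2: o_2 = (0.3660, -1.3660, -4.0000)

0.366 -1.366 -4.000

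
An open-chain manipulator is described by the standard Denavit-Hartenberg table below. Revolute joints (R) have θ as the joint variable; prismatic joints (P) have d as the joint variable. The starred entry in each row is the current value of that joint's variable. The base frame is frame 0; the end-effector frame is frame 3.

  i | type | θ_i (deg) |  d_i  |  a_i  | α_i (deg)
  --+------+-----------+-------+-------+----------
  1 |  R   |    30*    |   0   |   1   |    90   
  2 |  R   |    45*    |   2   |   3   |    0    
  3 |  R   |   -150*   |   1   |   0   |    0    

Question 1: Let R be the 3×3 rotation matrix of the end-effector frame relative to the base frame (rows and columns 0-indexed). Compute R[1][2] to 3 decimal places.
End-effector z-axis (col 2 of R) = (0.5000,-0.8660,0.0000)
R[1][2] = -0.8660

-0.866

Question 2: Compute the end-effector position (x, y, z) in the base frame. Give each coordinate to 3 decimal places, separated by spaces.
4.203 -1.037 2.121

after link 1: o_1 = (0.8660, 0.5000, 0.0000)
after link 2: o_2 = (3.7031, -0.1714, 2.1213)
after link 3: o_3 = (4.2031, -1.0374, 2.1213)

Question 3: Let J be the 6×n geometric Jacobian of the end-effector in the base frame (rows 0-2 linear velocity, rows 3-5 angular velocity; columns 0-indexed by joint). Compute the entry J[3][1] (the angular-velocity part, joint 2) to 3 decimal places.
0.500

axis z_1 = (0.5000,-0.8660,0.0000); lever o_n−o_1 = (3.3371,-1.5374,2.1213)
cross product → J_v[:, 1] = (-1.8371,-1.0607,2.1213)
J_ω[:, 1] = z_1
entry J[3][1] = 0.5000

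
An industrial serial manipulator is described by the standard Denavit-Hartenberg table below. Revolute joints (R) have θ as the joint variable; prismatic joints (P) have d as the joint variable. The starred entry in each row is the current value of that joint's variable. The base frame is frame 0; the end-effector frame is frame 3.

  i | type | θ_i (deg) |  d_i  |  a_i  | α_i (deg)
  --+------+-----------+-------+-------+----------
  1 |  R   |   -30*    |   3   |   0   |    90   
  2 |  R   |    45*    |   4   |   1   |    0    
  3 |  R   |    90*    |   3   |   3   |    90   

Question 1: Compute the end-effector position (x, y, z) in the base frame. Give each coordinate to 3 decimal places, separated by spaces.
after link 1: o_1 = (0.0000, 0.0000, 3.0000)
after link 2: o_2 = (-1.3876, -3.8177, 3.7071)
after link 3: o_3 = (-4.7247, -5.3551, 5.8284)

-4.725 -5.355 5.828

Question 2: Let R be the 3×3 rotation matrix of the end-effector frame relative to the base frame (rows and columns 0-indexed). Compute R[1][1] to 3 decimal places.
End-effector y-axis (col 1 of R) = (-0.5000,-0.8660,0.0000)
R[1][1] = -0.8660

-0.866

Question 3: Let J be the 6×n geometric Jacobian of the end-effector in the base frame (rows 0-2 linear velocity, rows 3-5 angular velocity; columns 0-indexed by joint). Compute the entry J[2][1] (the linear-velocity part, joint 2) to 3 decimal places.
axis z_1 = (-0.5000,-0.8660,0.0000); lever o_n−o_1 = (-4.7247,-5.3551,2.8284)
cross product → J_v[:, 1] = (-2.4495,1.4142,-1.4142)
J_ω[:, 1] = z_1
entry J[2][1] = -1.4142

-1.414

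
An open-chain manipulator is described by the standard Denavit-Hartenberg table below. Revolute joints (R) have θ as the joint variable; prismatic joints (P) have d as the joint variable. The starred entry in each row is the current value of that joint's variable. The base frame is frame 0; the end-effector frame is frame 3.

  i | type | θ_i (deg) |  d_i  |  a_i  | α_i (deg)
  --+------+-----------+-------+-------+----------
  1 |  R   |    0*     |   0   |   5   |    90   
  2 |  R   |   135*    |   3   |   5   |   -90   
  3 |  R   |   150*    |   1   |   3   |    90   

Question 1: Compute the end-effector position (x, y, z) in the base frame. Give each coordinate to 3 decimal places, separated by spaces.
2.594 -1.500 0.991

after link 1: o_1 = (5.0000, 0.0000, 0.0000)
after link 2: o_2 = (1.4645, -3.0000, 3.5355)
after link 3: o_3 = (2.5945, -1.5000, 0.9913)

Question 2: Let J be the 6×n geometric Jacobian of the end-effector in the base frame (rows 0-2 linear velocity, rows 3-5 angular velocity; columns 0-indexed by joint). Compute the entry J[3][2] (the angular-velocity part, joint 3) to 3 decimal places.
-0.707

axis z_2 = (-0.7071,-0.0000,-0.7071); lever o_n−o_2 = (1.1300,1.5000,-2.5442)
cross product → J_v[:, 2] = (1.0607,-2.5981,-1.0607)
J_ω[:, 2] = z_2
entry J[3][2] = -0.7071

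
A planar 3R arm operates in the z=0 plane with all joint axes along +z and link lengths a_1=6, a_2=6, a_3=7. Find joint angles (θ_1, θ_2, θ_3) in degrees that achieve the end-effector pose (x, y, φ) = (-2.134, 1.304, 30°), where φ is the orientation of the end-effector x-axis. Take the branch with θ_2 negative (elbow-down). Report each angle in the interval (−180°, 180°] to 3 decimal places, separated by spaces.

-120.001 -90.000 -119.999

wrist centre = target − a_3·(cos φ, sin φ) = (-8.1962, -2.1960)
cos θ_2 = (71.9997−6²−6²)/(2·6·6) = -0.0000; θ_2 = -90.0002° (elbow-down)
β = atan2(-2.1960,-8.1962) = -165.0010°; ψ = atan2(-6.0000,6.0000) = -45.0001°
θ_1 = β − ψ = -120.0009°
θ_3 = φ − θ_1 − θ_2 = -119.9989° (wrapped to (-180°,180°])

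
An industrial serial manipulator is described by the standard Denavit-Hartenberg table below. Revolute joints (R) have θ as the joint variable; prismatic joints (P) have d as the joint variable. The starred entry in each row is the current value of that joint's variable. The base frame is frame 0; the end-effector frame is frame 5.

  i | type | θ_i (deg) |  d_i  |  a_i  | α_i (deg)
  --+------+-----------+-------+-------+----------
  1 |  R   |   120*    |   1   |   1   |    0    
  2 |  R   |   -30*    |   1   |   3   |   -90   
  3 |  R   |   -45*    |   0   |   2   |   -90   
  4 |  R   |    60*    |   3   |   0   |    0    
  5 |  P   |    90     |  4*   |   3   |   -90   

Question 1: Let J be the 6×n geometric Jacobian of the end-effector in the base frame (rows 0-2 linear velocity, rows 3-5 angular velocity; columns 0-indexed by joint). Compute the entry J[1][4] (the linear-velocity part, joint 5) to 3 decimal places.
0.707

prismatic axis z_4 = (-0.0000,0.7071,-0.7071)
J_v[:, 4] = z_4; J_ω[:, 4] = (0,0,0)
entry J[1][4] = 0.7071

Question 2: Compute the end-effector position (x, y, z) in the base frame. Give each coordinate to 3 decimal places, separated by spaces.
after link 1: o_1 = (-0.5000, 0.8660, 1.0000)
after link 2: o_2 = (-0.5000, 3.8660, 2.0000)
after link 3: o_3 = (-0.5000, 5.2802, 3.4142)
after link 4: o_4 = (-0.5000, 7.4016, 1.2929)
after link 5: o_5 = (1.0000, 8.3929, -3.3727)

1.000 8.393 -3.373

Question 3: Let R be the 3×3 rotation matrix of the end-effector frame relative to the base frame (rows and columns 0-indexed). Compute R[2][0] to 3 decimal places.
-0.612

End-effector x-axis (col 0 of R) = (0.5000,-0.6124,-0.6124)
R[2][0] = -0.6124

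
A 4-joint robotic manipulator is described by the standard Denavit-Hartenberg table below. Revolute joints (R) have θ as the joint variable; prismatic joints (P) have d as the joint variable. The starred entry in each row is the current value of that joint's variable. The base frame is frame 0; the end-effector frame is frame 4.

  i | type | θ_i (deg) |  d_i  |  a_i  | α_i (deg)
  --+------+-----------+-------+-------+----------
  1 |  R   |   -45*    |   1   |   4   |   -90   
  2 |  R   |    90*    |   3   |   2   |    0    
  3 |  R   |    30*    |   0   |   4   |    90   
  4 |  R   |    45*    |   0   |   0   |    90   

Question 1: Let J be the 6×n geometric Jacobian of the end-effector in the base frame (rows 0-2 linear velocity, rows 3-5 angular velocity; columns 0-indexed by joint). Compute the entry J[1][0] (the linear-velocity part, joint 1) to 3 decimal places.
axis z_0 = ẑ; lever o_n−o_0 = (3.5355,0.7071,-4.4641)
cross product → J_v[:, 0] = (-0.7071,3.5355,0.0000)
J_ω[:, 0] = z_0
entry J[1][0] = 3.5355

3.536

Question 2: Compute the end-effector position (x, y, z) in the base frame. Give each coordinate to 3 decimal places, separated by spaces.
after link 1: o_1 = (2.8284, -2.8284, 1.0000)
after link 2: o_2 = (4.9497, -0.7071, -1.0000)
after link 3: o_3 = (3.5355, 0.7071, -4.4641)
after link 4: o_4 = (3.5355, 0.7071, -4.4641)

3.536 0.707 -4.464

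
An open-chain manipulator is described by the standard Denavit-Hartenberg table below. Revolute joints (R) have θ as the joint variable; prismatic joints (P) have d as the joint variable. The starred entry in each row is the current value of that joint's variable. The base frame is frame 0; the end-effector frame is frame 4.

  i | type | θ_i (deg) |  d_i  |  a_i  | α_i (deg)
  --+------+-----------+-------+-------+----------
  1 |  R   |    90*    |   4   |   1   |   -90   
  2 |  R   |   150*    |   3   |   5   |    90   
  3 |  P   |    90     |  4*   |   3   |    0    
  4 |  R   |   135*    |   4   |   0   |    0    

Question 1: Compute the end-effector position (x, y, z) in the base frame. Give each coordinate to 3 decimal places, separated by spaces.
after link 1: o_1 = (0.0000, 1.0000, 4.0000)
after link 2: o_2 = (-3.0000, -3.3301, 1.5000)
after link 3: o_3 = (-6.0000, -1.3301, -1.9641)
after link 4: o_4 = (-6.0000, 0.6699, -5.4282)

-6.000 0.670 -5.428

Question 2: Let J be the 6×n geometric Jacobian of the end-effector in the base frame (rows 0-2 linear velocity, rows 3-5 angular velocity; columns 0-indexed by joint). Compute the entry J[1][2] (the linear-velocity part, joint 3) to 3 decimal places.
prismatic axis z_2 = (-0.0000,0.5000,-0.8660)
J_v[:, 2] = z_2; J_ω[:, 2] = (0,0,0)
entry J[1][2] = 0.5000

0.500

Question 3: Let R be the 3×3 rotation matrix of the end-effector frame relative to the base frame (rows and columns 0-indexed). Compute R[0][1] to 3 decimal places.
0.707

End-effector y-axis (col 1 of R) = (0.7071,-0.6124,-0.3536)
R[0][1] = 0.7071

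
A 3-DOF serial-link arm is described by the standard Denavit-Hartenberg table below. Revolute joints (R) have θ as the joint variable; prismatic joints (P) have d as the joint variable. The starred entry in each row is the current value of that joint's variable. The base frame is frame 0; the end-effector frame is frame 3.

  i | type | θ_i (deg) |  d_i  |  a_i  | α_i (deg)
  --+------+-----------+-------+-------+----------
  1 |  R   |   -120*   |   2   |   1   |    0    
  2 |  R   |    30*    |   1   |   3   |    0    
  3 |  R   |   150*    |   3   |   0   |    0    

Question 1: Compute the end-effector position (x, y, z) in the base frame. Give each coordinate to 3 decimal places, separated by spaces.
-0.500 -3.866 6.000

after link 1: o_1 = (-0.5000, -0.8660, 2.0000)
after link 2: o_2 = (-0.5000, -3.8660, 3.0000)
after link 3: o_3 = (-0.5000, -3.8660, 6.0000)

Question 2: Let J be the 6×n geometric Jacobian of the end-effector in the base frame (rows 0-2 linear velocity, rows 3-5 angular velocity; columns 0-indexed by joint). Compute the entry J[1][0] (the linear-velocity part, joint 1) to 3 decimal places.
axis z_0 = ẑ; lever o_n−o_0 = (-0.5000,-3.8660,6.0000)
cross product → J_v[:, 0] = (3.8660,-0.5000,0.0000)
J_ω[:, 0] = z_0
entry J[1][0] = -0.5000

-0.500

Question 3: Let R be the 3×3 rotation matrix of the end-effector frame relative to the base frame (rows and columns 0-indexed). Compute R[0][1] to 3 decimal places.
-0.866

End-effector y-axis (col 1 of R) = (-0.8660,0.5000,0.0000)
R[0][1] = -0.8660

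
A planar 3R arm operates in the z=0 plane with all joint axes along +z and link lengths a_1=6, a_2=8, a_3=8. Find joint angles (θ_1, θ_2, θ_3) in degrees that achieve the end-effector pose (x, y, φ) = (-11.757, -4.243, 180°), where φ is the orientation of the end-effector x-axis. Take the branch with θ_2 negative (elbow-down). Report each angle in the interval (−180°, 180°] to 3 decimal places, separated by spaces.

-44.995 -135.000 -0.005

wrist centre = target − a_3·(cos φ, sin φ) = (-3.7570, -4.2430)
cos θ_2 = (32.1181−6²−8²)/(2·6·8) = -0.7071; θ_2 = -134.9997° (elbow-down)
β = atan2(-4.2430,-3.7570) = -131.5236°; ψ = atan2(-5.6569,0.3432) = -86.5284°
θ_1 = β − ψ = -44.9951°
θ_3 = φ − θ_1 − θ_2 = -0.0051° (wrapped to (-180°,180°])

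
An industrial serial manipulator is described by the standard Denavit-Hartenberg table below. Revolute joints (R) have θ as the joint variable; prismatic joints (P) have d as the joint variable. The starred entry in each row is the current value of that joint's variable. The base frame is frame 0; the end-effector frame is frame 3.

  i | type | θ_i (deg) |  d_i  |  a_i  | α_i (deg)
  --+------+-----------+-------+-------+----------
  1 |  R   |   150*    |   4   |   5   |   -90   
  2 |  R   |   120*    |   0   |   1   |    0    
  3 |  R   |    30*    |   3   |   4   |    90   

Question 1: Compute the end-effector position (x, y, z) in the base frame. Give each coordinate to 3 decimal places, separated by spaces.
-2.397 -2.080 1.134

after link 1: o_1 = (-4.3301, 2.5000, 4.0000)
after link 2: o_2 = (-3.8971, 2.2500, 3.1340)
after link 3: o_3 = (-2.3971, -2.0801, 1.1340)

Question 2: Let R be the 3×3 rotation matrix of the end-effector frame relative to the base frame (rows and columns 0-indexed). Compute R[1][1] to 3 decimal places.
End-effector y-axis (col 1 of R) = (-0.5000,-0.8660,0.0000)
R[1][1] = -0.8660

-0.866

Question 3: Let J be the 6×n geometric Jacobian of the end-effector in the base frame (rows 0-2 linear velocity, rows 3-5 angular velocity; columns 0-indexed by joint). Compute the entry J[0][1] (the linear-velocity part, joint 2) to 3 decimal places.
2.482

axis z_1 = (-0.5000,-0.8660,0.0000); lever o_n−o_1 = (1.9330,-4.5801,-2.8660)
cross product → J_v[:, 1] = (2.4821,-1.4330,3.9641)
J_ω[:, 1] = z_1
entry J[0][1] = 2.4821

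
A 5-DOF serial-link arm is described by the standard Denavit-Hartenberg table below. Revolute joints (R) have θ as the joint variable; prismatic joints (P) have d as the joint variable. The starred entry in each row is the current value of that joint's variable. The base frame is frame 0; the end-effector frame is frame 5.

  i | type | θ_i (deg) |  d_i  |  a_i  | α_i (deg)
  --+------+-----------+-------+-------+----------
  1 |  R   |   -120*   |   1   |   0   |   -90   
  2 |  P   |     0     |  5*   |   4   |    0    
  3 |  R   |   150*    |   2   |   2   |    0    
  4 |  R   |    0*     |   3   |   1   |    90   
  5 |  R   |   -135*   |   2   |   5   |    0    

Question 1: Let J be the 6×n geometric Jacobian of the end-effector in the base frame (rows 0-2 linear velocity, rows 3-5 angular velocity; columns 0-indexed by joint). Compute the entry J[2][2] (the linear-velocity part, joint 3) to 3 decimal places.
-1.464

axis z_2 = (0.8660,-0.5000,0.0000); lever o_n−o_2 = (0.5364,-1.9999,-1.4643)
cross product → J_v[:, 2] = (0.7321,1.2681,-1.4638)
J_ω[:, 2] = z_2
entry J[2][2] = -1.4638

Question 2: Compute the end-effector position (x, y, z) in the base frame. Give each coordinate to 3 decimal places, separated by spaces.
2.866 -7.964 -0.464

after link 1: o_1 = (0.0000, 0.0000, 1.0000)
after link 2: o_2 = (2.3301, -5.9641, 1.0000)
after link 3: o_3 = (4.9282, -5.4641, 0.0000)
after link 4: o_4 = (7.9593, -6.2141, -0.5000)
after link 5: o_5 = (2.8665, -7.9640, -0.4643)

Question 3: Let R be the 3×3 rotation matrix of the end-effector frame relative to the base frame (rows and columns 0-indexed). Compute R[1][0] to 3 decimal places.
-0.177

End-effector x-axis (col 0 of R) = (-0.9186,-0.1768,0.3536)
R[1][0] = -0.1768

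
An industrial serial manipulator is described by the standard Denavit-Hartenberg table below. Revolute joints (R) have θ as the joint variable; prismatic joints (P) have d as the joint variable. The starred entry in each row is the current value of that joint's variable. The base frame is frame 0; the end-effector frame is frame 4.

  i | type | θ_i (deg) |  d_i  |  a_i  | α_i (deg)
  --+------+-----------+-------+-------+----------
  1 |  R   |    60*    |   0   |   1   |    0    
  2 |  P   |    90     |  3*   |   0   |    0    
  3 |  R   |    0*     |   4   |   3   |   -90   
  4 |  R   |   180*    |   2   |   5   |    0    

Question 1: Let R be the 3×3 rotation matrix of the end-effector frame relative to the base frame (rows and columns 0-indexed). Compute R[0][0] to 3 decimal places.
End-effector x-axis (col 0 of R) = (0.8660,-0.5000,-0.0000)
R[0][0] = 0.8660

0.866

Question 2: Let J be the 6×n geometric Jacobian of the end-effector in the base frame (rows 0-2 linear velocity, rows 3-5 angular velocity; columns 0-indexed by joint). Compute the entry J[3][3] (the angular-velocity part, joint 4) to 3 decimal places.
-0.500

axis z_3 = (-0.5000,-0.8660,0.0000); lever o_n−o_3 = (3.3301,-4.2321,-0.0000)
cross product → J_v[:, 3] = (0.0000,-0.0000,5.0000)
J_ω[:, 3] = z_3
entry J[3][3] = -0.5000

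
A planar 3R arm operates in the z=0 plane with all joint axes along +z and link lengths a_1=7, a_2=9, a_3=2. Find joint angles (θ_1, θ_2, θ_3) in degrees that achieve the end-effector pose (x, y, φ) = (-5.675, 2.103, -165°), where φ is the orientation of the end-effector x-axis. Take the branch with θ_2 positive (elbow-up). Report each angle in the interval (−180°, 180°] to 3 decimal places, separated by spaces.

wrist centre = target − a_3·(cos φ, sin φ) = (-3.7431, 2.6206)
cos θ_2 = (20.8789−7²−9²)/(2·7·9) = -0.8660; θ_2 = 150.0017° (elbow-up)
β = atan2(2.6206,-3.7431) = 145.0035°; ψ = atan2(4.4998,-0.7944) = 100.0115°
θ_1 = β − ψ = 44.9920°
θ_3 = φ − θ_1 − θ_2 = 0.0063° (wrapped to (-180°,180°])

44.992 150.002 0.006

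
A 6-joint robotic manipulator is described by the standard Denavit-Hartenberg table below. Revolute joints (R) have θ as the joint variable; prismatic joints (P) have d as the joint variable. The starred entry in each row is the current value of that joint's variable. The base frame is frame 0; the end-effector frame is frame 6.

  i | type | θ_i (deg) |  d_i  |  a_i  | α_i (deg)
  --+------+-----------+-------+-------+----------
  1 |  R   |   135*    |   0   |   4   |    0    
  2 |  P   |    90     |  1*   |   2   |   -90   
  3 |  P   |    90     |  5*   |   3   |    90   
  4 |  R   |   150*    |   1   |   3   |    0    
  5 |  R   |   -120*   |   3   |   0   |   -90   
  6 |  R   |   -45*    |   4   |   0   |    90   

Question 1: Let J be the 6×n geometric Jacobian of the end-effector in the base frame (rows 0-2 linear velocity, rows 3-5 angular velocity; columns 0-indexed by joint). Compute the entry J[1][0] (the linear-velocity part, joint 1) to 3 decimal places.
-0.025

axis z_0 = ẑ; lever o_n−o_0 = (-0.0254,-8.4599,2.5981)
cross product → J_v[:, 0] = (8.4599,-0.0254,0.0000)
J_ω[:, 0] = z_0
entry J[1][0] = -0.0254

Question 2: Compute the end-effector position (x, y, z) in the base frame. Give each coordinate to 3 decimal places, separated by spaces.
-0.025 -8.460 2.598

after link 1: o_1 = (-2.8284, 2.8284, 0.0000)
after link 2: o_2 = (-4.2426, 1.4142, 1.0000)
after link 3: o_3 = (-0.7071, -2.1213, -2.0000)
after link 4: o_4 = (-0.3536, -3.8891, 0.5981)
after link 5: o_5 = (-2.4749, -6.0104, 0.5981)
after link 6: o_6 = (-0.0254, -8.4599, 2.5981)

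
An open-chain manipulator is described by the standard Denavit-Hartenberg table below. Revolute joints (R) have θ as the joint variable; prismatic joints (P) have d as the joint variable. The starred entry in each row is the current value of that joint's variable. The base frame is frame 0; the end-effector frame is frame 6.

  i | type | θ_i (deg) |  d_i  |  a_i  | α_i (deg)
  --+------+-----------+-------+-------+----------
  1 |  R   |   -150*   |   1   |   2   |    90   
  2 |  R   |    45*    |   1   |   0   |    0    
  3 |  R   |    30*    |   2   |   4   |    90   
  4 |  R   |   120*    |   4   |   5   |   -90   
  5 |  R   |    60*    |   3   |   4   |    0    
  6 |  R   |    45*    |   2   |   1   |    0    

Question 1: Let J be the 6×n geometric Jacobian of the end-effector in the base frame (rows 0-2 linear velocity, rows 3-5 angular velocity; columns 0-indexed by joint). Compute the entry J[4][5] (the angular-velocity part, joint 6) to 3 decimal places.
-0.321

axis z_5 = (0.4441,-0.3209,-0.8365); lever o_n−o_5 = (1.7793,-0.3862,-1.2980)
cross product → J_v[:, 5] = (0.0935,-0.9119,0.3995)
J_ω[:, 5] = z_5
entry J[4][5] = -0.3209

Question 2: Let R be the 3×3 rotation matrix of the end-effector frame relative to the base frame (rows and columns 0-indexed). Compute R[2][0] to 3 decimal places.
0.375

End-effector x-axis (col 0 of R) = (0.8911,0.2556,0.3750)
R[2][0] = 0.3750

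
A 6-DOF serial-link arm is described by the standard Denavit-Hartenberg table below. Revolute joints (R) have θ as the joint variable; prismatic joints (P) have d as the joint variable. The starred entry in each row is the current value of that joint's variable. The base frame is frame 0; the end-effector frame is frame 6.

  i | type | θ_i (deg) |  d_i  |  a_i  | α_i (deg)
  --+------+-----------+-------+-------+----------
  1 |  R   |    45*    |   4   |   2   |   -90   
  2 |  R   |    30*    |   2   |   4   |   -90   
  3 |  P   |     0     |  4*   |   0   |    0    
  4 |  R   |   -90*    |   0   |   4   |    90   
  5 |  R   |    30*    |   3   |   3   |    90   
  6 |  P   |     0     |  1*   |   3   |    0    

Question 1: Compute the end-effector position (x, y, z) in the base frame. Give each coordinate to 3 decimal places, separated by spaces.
after link 1: o_1 = (1.4142, 1.4142, 4.0000)
after link 2: o_2 = (2.4495, 5.2779, 2.0000)
after link 3: o_3 = (1.0353, 3.8637, -1.4641)
after link 4: o_4 = (-1.7932, 6.6921, -1.4641)
after link 5: o_5 = (-5.9977, 6.1618, -1.2631)
after link 6: o_6 = (-8.4125, 8.1283, -1.8122)

-8.413 8.128 -1.812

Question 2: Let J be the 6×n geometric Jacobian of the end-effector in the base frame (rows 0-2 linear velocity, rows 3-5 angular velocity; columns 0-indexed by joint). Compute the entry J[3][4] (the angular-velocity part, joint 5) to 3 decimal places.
axis z_4 = (-0.6124,-0.6124,0.5000); lever o_n−o_4 = (-6.6194,1.4362,-0.3481)
cross product → J_v[:, 4] = (-0.5049,-3.5228,-4.9330)
J_ω[:, 4] = z_4
entry J[3][4] = -0.6124

-0.612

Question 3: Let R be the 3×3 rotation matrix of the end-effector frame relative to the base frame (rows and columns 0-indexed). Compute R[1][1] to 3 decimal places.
End-effector y-axis (col 1 of R) = (-0.6124,-0.6124,0.5000)
R[1][1] = -0.6124

-0.612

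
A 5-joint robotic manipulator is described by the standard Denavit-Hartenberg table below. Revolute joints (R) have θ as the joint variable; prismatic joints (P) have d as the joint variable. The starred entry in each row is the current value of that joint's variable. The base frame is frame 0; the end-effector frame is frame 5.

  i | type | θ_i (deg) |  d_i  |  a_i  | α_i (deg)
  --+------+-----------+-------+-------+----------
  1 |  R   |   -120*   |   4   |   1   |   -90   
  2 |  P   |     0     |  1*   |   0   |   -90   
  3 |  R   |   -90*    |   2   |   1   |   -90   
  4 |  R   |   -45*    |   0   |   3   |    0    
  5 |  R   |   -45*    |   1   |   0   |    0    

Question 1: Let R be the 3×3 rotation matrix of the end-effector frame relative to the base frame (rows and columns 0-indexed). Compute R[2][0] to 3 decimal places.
-1.000

End-effector x-axis (col 0 of R) = (0.0000,-0.0000,-1.0000)
R[2][0] = -1.0000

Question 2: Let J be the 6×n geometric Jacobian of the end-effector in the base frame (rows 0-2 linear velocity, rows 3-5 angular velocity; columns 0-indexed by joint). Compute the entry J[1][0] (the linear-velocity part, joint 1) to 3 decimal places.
axis z_0 = ẑ; lever o_n−o_0 = (2.5692,-3.7927,-0.1213)
cross product → J_v[:, 0] = (3.7927,2.5692,-0.0000)
J_ω[:, 0] = z_0
entry J[1][0] = 2.5692

2.569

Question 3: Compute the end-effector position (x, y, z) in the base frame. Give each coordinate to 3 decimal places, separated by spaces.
2.569 -3.793 -0.121

after link 1: o_1 = (-0.5000, -0.8660, 4.0000)
after link 2: o_2 = (0.3660, -1.3660, 4.0000)
after link 3: o_3 = (1.2321, -1.8660, 2.0000)
after link 4: o_4 = (3.0692, -2.9267, -0.1213)
after link 5: o_5 = (2.5692, -3.7927, -0.1213)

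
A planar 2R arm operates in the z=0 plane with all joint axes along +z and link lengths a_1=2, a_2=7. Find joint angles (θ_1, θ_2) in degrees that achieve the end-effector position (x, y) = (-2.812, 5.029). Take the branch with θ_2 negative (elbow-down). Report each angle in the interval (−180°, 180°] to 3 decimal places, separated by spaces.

cos θ_2 = (33.1982−2²−7²)/(2·2·7) = -0.7072; θ_2 = -135.0082° (elbow-down)
β = atan2(5.0290,-2.8120) = 119.2120°; ψ = atan2(-4.9490,-2.9505) = -120.8020°
θ_1 = β − ψ = 240.0140°

-119.986 -135.008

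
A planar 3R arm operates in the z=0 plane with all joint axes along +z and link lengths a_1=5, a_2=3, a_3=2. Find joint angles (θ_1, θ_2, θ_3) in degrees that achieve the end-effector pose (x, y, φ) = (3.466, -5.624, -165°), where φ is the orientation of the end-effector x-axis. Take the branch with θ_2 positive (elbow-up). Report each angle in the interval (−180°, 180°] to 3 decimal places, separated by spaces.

wrist centre = target − a_3·(cos φ, sin φ) = (5.3979, -5.1064)
cos θ_2 = (55.2117−5²−3²)/(2·5·3) = 0.7071; θ_2 = 45.0040° (elbow-up)
β = atan2(-5.1064,5.3979) = -43.4105°; ψ = atan2(2.1215,7.1212) = 16.5893°
θ_1 = β − ψ = -59.9998°
θ_3 = φ − θ_1 − θ_2 = -150.0042° (wrapped to (-180°,180°])

-60.000 45.004 -150.004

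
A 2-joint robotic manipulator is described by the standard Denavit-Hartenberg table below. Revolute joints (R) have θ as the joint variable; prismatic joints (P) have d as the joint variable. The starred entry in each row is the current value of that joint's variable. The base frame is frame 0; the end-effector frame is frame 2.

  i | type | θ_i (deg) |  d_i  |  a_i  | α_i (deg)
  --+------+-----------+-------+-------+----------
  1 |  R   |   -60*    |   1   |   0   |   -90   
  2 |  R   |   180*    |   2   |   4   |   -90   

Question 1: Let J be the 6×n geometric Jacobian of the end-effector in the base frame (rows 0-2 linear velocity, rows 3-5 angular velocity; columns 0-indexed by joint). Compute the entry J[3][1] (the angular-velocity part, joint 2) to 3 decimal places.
0.866

axis z_1 = (0.8660,0.5000,0.0000); lever o_n−o_1 = (-0.2679,4.4641,-0.0000)
cross product → J_v[:, 1] = (-0.0000,0.0000,4.0000)
J_ω[:, 1] = z_1
entry J[3][1] = 0.8660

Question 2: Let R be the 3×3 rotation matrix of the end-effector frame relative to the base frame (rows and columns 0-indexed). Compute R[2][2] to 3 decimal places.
End-effector z-axis (col 2 of R) = (-0.0000,0.0000,1.0000)
R[2][2] = 1.0000

1.000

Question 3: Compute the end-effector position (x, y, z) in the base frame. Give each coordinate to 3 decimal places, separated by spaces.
-0.268 4.464 1.000

after link 1: o_1 = (0.0000, 0.0000, 1.0000)
after link 2: o_2 = (-0.2679, 4.4641, 1.0000)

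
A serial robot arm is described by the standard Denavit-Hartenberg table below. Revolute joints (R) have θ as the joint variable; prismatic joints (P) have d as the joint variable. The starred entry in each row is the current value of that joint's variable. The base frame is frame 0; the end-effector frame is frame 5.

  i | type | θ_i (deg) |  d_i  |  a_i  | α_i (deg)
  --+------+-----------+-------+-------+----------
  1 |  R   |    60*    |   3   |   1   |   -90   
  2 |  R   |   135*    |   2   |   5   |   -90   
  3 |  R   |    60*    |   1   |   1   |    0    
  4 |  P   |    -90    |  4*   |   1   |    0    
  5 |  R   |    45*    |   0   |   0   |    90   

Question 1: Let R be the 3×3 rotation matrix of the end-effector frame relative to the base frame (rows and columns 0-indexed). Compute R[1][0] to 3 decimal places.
-0.721

End-effector x-axis (col 0 of R) = (-0.1174,-0.7209,-0.6830)
R[1][0] = -0.7209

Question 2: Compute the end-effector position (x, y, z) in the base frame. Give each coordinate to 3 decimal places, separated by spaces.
-4.934 -5.277 2.034

after link 1: o_1 = (0.5000, 0.8660, 3.0000)
after link 2: o_2 = (-2.9998, -1.1958, -0.5355)
after link 3: o_3 = (-2.7801, -2.5474, -0.1820)
after link 4: o_4 = (-4.9336, -5.2772, 2.0341)
after link 5: o_5 = (-4.9336, -5.2772, 2.0341)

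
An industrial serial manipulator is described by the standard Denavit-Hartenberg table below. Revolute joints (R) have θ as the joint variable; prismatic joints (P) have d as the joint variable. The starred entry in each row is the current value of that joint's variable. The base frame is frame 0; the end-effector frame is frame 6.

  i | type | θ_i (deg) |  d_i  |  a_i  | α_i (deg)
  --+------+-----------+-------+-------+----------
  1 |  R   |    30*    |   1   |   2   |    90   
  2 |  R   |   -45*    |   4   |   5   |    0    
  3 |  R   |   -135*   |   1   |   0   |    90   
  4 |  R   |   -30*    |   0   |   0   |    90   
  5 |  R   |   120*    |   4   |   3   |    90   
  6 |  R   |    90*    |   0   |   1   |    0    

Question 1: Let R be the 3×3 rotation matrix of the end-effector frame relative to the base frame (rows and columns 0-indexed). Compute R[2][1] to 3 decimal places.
End-effector y-axis (col 1 of R) = (-0.5000,0.0000,-0.8660)
R[2][1] = -0.8660

-0.866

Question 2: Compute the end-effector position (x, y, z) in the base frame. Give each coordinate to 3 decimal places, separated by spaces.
8.794 3.438 0.063

after link 1: o_1 = (1.7321, 1.0000, 1.0000)
after link 2: o_2 = (6.7939, -0.6963, -2.5355)
after link 3: o_3 = (7.2939, -1.5624, -2.5355)
after link 4: o_4 = (7.2939, -1.5624, -2.5355)
after link 5: o_5 = (8.7939, 2.4376, 0.0625)
after link 6: o_6 = (8.7939, 3.4376, 0.0625)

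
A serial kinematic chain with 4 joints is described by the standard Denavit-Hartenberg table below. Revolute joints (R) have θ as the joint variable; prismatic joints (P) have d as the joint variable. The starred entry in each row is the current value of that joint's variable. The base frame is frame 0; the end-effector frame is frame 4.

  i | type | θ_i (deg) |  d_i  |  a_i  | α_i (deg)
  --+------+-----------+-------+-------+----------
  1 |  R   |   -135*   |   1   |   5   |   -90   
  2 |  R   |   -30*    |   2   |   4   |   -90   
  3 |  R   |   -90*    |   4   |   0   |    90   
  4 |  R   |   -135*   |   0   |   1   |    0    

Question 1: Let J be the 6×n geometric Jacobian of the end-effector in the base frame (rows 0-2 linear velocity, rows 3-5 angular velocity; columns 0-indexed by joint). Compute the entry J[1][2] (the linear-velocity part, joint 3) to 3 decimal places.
0.433

axis z_2 = (-0.3536,-0.3536,-0.8660); lever o_n−o_2 = (-1.6642,-0.6642,-2.8517)
cross product → J_v[:, 2] = (0.4330,0.4330,-0.3536)
J_ω[:, 2] = z_2
entry J[1][2] = 0.4330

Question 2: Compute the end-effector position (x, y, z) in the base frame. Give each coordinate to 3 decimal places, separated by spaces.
after link 1: o_1 = (-3.5355, -3.5355, 1.0000)
after link 2: o_2 = (-4.5708, -7.3992, 3.0000)
after link 3: o_3 = (-5.9850, -8.8135, -0.4641)
after link 4: o_4 = (-6.2350, -8.0635, 0.1483)

-6.235 -8.063 0.148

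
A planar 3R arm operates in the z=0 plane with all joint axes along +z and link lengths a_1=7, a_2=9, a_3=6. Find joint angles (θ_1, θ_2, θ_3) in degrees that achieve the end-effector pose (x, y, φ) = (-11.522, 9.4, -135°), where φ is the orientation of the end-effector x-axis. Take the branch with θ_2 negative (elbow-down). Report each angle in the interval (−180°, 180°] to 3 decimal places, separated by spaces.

wrist centre = target − a_3·(cos φ, sin φ) = (-7.2794, 13.6426)
cos θ_2 = (239.1107−7²−9²)/(2·7·9) = 0.8660; θ_2 = -30.0077° (elbow-down)
β = atan2(13.6426,-7.2794) = 118.0832°; ψ = atan2(-4.5010,14.7936) = -16.9227°
θ_1 = β − ψ = 135.0059°
θ_3 = φ − θ_1 − θ_2 = 120.0018° (wrapped to (-180°,180°])

135.006 -30.008 120.002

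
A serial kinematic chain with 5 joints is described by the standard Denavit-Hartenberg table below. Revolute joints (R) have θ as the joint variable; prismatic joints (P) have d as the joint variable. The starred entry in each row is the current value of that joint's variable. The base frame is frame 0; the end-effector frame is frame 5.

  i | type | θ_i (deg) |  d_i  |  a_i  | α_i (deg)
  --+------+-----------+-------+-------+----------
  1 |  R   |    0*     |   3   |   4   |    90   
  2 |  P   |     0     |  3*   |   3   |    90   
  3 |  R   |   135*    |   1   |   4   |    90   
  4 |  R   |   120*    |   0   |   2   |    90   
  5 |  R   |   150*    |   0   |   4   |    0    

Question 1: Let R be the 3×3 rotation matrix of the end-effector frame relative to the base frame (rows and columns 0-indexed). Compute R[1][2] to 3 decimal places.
End-effector z-axis (col 2 of R) = (-0.6124,-0.6124,-0.5000)
R[1][2] = -0.6124

-0.612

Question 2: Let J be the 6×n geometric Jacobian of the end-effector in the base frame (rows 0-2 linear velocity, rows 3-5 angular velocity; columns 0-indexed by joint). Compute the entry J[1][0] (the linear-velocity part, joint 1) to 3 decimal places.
5.068

axis z_0 = ẑ; lever o_n−o_0 = (5.0681,-7.7603,3.2679)
cross product → J_v[:, 0] = (7.7603,5.0681,-0.0000)
J_ω[:, 0] = z_0
entry J[1][0] = 5.0681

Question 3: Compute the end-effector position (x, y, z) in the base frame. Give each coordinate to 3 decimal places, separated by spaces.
after link 1: o_1 = (4.0000, 0.0000, 3.0000)
after link 2: o_2 = (7.0000, -3.0000, 3.0000)
after link 3: o_3 = (4.1716, -5.8284, 2.0000)
after link 4: o_4 = (4.8787, -5.1213, 0.2679)
after link 5: o_5 = (5.0681, -7.7603, 3.2679)

5.068 -7.760 3.268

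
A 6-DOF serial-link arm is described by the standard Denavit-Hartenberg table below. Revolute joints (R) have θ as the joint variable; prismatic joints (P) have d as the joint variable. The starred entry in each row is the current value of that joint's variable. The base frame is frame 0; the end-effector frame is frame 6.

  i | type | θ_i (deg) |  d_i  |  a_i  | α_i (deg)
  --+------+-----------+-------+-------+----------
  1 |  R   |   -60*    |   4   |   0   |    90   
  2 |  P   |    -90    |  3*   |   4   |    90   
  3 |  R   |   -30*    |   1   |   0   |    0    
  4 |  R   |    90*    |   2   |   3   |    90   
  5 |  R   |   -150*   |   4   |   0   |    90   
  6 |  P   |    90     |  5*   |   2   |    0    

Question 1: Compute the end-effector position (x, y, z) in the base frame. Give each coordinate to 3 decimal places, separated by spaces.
-4.040 6.132 -5.446

after link 1: o_1 = (0.0000, 0.0000, 4.0000)
after link 2: o_2 = (-2.5981, -1.5000, 0.0000)
after link 3: o_3 = (-3.0981, -0.6340, 0.0000)
after link 4: o_4 = (-6.3481, -0.2010, -1.5000)
after link 5: o_5 = (-4.6160, 0.7990, -4.9641)
after link 6: o_6 = (-4.0401, 6.1316, -5.4462)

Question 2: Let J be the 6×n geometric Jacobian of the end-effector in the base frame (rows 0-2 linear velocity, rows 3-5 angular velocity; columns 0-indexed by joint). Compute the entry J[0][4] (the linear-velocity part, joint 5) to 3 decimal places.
4.498

axis z_4 = (0.4330,0.2500,-0.8660); lever o_n−o_4 = (2.3080,6.3325,-3.9462)
cross product → J_v[:, 4] = (4.4976,-0.2901,2.1651)
J_ω[:, 4] = z_4
entry J[0][4] = 4.4976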